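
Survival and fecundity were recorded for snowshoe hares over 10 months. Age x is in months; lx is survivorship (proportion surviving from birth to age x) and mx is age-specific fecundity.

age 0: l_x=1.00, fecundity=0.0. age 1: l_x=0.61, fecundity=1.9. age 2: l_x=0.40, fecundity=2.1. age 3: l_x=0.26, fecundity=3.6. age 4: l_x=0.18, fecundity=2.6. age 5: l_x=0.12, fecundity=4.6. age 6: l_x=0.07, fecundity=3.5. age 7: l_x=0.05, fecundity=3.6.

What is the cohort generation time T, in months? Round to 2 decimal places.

2.97

lx·mx: 0, 1.159, 0.84, 0.936, 0.468, 0.552, 0.245, 0.18 → R0 = 4.38
x·lx·mx: 0, 1.159, 1.68, 2.808, 1.872, 2.76, 1.47, 1.26 → Σ = 13.009
T = 13.009 / 4.38 = 2.970091… → 2.97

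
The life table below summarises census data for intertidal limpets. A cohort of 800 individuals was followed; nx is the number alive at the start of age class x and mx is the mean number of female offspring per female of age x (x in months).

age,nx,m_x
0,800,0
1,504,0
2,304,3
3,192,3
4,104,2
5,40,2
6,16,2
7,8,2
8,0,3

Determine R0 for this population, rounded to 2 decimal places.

2.28

lx = nx/n0 = nx/800: 1, 0.63, 0.38, 0.24, 0.13, 0.05, 0.02, 0.01, 0
lx·mx by age: 0, 0, 1.14, 0.72, 0.26, 0.1, 0.04, 0.02, 0
R0 = Σ lx·mx = 2.28 → 2.28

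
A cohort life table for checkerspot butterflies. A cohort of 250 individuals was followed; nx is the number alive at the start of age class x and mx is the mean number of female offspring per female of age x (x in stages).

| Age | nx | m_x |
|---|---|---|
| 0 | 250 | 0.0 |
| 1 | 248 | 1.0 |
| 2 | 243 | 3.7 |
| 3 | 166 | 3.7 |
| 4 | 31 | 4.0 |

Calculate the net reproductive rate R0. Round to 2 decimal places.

lx = nx/n0 = nx/250: 1, 0.992, 0.972, 0.664, 0.124
lx·mx by age: 0, 0.992, 3.5964, 2.4568, 0.496
R0 = Σ lx·mx = 7.5412 → 7.54

7.54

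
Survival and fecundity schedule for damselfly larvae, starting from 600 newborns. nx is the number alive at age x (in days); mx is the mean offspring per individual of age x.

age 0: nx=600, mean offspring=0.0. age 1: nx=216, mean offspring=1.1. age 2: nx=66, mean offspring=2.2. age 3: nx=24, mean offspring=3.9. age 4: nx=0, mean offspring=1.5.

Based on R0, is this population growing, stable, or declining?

lx = nx/n0 = nx/600: 1, 0.36, 0.11, 0.04, 0
R0 = Σ lx·mx = 0 + 0.396 + 0.242 + 0.156 + 0 = 0.794
R0 < 1, so the population is declining.

declining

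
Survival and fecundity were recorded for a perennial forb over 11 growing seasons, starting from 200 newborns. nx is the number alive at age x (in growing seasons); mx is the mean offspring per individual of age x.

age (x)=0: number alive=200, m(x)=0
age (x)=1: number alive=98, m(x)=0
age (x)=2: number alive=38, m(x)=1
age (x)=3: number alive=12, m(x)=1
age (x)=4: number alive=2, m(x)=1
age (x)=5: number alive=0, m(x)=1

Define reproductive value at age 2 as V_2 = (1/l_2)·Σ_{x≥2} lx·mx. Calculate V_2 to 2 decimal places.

1.37

lx = nx/n0 = nx/200: 1, 0.49, 0.19, 0.06, 0.01, 0
lx·mx for x ≥ 2: 0.19, 0.06, 0.01, 0 → sum = 0.26
V_2 = 0.26 / l_2 = 0.26 / 0.19 = 1.368421… → 1.37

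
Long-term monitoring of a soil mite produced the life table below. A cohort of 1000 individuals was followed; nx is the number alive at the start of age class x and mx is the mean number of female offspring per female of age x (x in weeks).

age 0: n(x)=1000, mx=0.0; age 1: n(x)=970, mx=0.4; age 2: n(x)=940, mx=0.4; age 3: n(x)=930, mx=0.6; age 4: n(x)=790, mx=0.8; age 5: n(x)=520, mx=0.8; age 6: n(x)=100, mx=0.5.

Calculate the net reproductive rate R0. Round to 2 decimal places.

lx = nx/n0 = nx/1000: 1, 0.97, 0.94, 0.93, 0.79, 0.52, 0.1
lx·mx by age: 0, 0.388, 0.376, 0.558, 0.632, 0.416, 0.05
R0 = Σ lx·mx = 2.42 → 2.42

2.42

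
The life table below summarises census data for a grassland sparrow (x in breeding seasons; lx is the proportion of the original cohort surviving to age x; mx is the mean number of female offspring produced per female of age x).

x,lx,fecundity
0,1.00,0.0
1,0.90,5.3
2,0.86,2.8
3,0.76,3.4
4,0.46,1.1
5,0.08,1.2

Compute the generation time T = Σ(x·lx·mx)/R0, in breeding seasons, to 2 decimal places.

lx·mx: 0, 4.77, 2.408, 2.584, 0.506, 0.096 → R0 = 10.364
x·lx·mx: 0, 4.77, 4.816, 7.752, 2.024, 0.48 → Σ = 19.842
T = 19.842 / 10.364 = 1.914512… → 1.91

1.91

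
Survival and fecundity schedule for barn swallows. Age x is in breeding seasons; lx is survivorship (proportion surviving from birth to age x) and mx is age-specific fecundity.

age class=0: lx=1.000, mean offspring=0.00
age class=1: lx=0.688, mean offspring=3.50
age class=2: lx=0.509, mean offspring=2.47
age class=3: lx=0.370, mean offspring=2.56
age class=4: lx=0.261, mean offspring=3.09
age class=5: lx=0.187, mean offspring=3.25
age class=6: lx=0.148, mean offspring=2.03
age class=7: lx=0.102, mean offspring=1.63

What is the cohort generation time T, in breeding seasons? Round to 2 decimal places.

lx·mx: 0, 2.408, 1.25723, 0.9472, 0.80649, 0.60775, 0.30044, 0.16626 → R0 = 6.49337
x·lx·mx: 0, 2.408, 2.51446, 2.8416, 3.22596, 3.03875, 1.80264, 1.16382 → Σ = 16.99523
T = 16.99523 / 6.49337 = 2.61732… → 2.62

2.62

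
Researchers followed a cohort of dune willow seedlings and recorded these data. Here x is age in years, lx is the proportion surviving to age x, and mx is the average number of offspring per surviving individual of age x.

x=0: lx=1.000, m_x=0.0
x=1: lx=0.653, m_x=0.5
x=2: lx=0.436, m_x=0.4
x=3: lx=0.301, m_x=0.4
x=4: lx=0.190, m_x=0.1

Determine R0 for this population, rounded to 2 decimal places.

0.64

lx·mx by age: 0, 0.3265, 0.1744, 0.1204, 0.019
R0 = Σ lx·mx = 0.6403 → 0.64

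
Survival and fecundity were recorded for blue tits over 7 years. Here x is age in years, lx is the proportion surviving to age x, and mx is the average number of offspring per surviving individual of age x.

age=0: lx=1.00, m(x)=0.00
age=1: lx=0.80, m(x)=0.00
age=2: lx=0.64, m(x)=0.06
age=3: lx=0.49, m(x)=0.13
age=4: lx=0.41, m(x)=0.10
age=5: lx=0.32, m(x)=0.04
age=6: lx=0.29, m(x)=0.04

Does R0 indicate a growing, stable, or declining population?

declining

R0 = Σ lx·mx = 0 + 0 + 0.0384 + 0.0637 + 0.041 + 0.0128 + 0.0116 = 0.1675
R0 < 1, so the population is declining.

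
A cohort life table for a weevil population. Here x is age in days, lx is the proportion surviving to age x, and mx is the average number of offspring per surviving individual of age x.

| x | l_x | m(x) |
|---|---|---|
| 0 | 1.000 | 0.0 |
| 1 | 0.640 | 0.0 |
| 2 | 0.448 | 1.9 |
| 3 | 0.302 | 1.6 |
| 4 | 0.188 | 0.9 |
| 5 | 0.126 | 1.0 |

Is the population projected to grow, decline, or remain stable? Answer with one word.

R0 = Σ lx·mx = 0 + 0 + 0.8512 + 0.4832 + 0.1692 + 0.126 = 1.6296
R0 > 1, so the population is growing.

growing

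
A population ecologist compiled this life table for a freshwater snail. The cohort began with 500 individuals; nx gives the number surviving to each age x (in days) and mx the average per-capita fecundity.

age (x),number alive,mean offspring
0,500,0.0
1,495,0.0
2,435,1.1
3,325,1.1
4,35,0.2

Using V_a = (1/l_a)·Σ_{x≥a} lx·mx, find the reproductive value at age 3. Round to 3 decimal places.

lx = nx/n0 = nx/500: 1, 0.99, 0.87, 0.65, 0.07
lx·mx for x ≥ 3: 0.715, 0.014 → sum = 0.729
V_3 = 0.729 / l_3 = 0.729 / 0.65 = 1.121538… → 1.122

1.122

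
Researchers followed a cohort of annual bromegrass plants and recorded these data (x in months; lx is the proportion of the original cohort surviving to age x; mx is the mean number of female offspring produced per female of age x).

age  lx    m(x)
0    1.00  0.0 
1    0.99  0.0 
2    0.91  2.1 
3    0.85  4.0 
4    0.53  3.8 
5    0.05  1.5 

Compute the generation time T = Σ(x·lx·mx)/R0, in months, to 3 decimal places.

3.034

lx·mx: 0, 0, 1.911, 3.4, 2.014, 0.075 → R0 = 7.4
x·lx·mx: 0, 0, 3.822, 10.2, 8.056, 0.375 → Σ = 22.453
T = 22.453 / 7.4 = 3.034189… → 3.034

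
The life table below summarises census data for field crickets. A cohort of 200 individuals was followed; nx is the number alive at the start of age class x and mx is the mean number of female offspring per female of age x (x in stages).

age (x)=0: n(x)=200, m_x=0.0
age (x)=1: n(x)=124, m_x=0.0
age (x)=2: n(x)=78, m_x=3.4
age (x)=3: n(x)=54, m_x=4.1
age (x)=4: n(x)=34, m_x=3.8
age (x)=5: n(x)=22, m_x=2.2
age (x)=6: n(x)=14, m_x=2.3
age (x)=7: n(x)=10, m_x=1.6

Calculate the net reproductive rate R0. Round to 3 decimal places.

3.562

lx = nx/n0 = nx/200: 1, 0.62, 0.39, 0.27, 0.17, 0.11, 0.07, 0.05
lx·mx by age: 0, 0, 1.326, 1.107, 0.646, 0.242, 0.161, 0.08
R0 = Σ lx·mx = 3.562 → 3.562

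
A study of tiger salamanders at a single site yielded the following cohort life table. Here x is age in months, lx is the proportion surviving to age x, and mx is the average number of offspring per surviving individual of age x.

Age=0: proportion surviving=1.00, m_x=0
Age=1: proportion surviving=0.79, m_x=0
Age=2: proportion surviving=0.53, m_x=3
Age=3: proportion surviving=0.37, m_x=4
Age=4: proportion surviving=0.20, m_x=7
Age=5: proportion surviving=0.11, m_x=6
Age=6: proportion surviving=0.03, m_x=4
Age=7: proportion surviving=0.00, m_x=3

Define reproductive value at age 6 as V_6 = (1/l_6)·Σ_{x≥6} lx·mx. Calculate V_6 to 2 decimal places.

4.00

lx·mx for x ≥ 6: 0.12, 0 → sum = 0.12
V_6 = 0.12 / l_6 = 0.12 / 0.03 = 4 → 4.00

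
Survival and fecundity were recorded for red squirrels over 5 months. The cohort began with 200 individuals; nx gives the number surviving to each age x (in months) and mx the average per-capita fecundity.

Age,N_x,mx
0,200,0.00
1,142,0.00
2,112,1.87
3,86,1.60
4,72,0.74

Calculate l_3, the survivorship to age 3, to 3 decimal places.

0.430

l_3 = n_3/n_0 = 86/200 = 0.43 → 0.430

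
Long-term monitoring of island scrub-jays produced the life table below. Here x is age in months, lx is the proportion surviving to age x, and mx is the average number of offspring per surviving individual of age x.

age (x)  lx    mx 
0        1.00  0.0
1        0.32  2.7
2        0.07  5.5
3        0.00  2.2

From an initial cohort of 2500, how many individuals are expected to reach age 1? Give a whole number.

800

Expected survivors = N0 · l_1 = 2500 × 0.32 = 800 → 800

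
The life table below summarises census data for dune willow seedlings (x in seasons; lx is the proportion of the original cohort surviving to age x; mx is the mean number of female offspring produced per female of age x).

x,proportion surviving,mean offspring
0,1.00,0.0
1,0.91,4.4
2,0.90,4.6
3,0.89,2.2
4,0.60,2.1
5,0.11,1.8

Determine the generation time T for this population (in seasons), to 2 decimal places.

lx·mx: 0, 4.004, 4.14, 1.958, 1.26, 0.198 → R0 = 11.56
x·lx·mx: 0, 4.004, 8.28, 5.874, 5.04, 0.99 → Σ = 24.188
T = 24.188 / 11.56 = 2.092388… → 2.09

2.09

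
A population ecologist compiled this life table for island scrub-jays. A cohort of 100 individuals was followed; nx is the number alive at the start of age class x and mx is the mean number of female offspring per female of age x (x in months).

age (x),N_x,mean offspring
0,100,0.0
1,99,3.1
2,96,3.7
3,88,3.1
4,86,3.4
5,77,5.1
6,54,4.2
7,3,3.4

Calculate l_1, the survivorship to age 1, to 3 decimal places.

l_1 = n_1/n_0 = 99/100 = 0.99 → 0.990

0.990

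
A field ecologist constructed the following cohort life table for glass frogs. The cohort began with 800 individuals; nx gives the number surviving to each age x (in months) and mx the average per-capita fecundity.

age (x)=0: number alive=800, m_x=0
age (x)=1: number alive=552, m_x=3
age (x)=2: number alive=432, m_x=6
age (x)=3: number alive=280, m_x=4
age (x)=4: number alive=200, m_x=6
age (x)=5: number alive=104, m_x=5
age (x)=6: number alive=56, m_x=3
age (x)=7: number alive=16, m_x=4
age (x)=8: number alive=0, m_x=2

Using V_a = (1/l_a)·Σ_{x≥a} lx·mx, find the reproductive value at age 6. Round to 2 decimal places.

lx = nx/n0 = nx/800: 1, 0.69, 0.54, 0.35, 0.25, 0.13, 0.07, 0.02, 0
lx·mx for x ≥ 6: 0.21, 0.08, 0 → sum = 0.29
V_6 = 0.29 / l_6 = 0.29 / 0.07 = 4.142857… → 4.14

4.14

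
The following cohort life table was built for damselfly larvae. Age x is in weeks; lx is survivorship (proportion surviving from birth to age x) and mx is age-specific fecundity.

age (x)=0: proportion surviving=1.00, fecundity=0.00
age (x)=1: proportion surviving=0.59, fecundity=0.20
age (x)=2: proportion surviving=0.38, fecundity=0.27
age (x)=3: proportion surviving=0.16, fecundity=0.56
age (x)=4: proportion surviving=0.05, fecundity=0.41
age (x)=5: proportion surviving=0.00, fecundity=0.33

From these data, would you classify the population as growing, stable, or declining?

R0 = Σ lx·mx = 0 + 0.118 + 0.1026 + 0.0896 + 0.0205 + 0 = 0.3307
R0 < 1, so the population is declining.

declining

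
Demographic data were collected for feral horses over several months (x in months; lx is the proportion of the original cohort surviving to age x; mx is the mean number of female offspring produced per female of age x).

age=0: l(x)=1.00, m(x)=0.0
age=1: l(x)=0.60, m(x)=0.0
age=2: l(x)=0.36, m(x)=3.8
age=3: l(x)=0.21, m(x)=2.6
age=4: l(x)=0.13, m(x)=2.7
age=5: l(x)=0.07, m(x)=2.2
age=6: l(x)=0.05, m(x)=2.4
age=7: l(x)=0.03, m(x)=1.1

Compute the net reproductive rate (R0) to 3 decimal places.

lx·mx by age: 0, 0, 1.368, 0.546, 0.351, 0.154, 0.12, 0.033
R0 = Σ lx·mx = 2.572 → 2.572

2.572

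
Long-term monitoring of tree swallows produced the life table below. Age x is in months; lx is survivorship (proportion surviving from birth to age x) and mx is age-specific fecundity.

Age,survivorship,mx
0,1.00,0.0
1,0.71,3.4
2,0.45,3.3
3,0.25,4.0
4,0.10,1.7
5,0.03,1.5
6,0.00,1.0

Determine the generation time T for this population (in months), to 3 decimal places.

lx·mx: 0, 2.414, 1.485, 1, 0.17, 0.045, 0 → R0 = 5.114
x·lx·mx: 0, 2.414, 2.97, 3, 0.68, 0.225, 0 → Σ = 9.289
T = 9.289 / 5.114 = 1.816386… → 1.816

1.816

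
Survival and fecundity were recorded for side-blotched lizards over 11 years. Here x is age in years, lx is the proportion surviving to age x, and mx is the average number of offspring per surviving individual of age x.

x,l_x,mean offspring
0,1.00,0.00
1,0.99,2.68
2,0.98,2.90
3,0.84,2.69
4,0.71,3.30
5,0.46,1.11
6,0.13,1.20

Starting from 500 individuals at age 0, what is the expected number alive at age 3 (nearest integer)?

Expected survivors = N0 · l_3 = 500 × 0.84 = 420 → 420

420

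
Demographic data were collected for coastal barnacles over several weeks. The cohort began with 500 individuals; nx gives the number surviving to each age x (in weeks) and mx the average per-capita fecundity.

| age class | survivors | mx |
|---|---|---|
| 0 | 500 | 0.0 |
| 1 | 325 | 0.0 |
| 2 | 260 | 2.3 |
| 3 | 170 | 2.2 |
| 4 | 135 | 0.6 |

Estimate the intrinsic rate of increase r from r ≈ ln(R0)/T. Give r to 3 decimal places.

lx = nx/n0 = nx/500: 1, 0.65, 0.52, 0.34, 0.27
R0 = Σ lx·mx = 0 + 0 + 1.196 + 0.748 + 0.162 = 2.106
Σ x·lx·mx = 5.284; T = 5.284/2.106 = 2.50902…
r ≈ ln(R0)/T = ln(2.106)/2.50902… = 0.29684… → 0.297

0.297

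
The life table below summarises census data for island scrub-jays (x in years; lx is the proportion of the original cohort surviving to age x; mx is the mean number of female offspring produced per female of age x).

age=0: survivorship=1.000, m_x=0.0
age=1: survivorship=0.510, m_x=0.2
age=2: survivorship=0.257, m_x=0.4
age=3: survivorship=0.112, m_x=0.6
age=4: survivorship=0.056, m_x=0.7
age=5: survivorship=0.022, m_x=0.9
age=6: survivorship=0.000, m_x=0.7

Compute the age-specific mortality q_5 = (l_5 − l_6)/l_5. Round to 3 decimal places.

q_5 = (l_5 − l_6) / l_5 = (0.022 − 0) / 0.022
     = 0.022 / 0.022 = 1 → 1.000

1.000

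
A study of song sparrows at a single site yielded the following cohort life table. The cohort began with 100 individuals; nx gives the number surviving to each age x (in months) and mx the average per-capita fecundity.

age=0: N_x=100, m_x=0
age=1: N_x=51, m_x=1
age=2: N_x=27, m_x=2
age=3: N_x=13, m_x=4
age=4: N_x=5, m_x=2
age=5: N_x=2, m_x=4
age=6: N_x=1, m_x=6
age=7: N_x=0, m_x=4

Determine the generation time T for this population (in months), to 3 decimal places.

lx = nx/n0 = nx/100: 1, 0.51, 0.27, 0.13, 0.05, 0.02, 0.01, 0
lx·mx: 0, 0.51, 0.54, 0.52, 0.1, 0.08, 0.06, 0 → R0 = 1.81
x·lx·mx: 0, 0.51, 1.08, 1.56, 0.4, 0.4, 0.36, 0 → Σ = 4.31
T = 4.31 / 1.81 = 2.381215… → 2.381

2.381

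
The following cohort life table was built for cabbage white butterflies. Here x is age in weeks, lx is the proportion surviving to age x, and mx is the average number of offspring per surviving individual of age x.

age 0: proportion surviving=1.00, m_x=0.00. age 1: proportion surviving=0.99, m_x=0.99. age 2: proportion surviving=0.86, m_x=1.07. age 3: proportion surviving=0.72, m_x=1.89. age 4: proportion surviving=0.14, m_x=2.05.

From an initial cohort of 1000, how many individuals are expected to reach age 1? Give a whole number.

Expected survivors = N0 · l_1 = 1000 × 0.99 = 990 → 990

990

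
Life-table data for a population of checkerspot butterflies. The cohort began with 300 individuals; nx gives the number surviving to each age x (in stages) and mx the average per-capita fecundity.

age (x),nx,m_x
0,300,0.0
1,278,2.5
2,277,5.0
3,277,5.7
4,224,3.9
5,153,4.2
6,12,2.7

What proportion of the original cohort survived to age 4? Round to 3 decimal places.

l_4 = n_4/n_0 = 224/300 = 0.746667… → 0.747

0.747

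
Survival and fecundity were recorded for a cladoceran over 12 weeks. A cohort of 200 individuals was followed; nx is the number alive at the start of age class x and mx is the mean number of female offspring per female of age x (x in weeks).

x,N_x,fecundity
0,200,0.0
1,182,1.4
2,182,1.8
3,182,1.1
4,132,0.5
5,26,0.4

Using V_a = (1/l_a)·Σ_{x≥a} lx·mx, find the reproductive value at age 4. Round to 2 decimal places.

lx = nx/n0 = nx/200: 1, 0.91, 0.91, 0.91, 0.66, 0.13
lx·mx for x ≥ 4: 0.33, 0.052 → sum = 0.382
V_4 = 0.382 / l_4 = 0.382 / 0.66 = 0.578788… → 0.58

0.58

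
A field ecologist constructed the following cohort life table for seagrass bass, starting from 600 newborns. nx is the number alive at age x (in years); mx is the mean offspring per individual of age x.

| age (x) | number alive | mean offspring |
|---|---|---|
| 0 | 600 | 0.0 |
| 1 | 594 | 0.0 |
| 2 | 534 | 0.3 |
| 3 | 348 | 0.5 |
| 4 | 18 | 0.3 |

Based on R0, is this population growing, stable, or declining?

declining

lx = nx/n0 = nx/600: 1, 0.99, 0.89, 0.58, 0.03
R0 = Σ lx·mx = 0 + 0 + 0.267 + 0.29 + 0.009 = 0.566
R0 < 1, so the population is declining.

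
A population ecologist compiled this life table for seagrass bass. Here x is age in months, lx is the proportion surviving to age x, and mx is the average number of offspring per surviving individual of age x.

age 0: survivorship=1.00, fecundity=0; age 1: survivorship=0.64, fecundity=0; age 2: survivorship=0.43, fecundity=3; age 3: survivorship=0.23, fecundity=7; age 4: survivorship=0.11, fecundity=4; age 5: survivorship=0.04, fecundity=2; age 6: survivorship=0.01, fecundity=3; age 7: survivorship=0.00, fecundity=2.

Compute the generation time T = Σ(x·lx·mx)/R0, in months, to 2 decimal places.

2.83

lx·mx: 0, 0, 1.29, 1.61, 0.44, 0.08, 0.03, 0 → R0 = 3.45
x·lx·mx: 0, 0, 2.58, 4.83, 1.76, 0.4, 0.18, 0 → Σ = 9.75
T = 9.75 / 3.45 = 2.826087… → 2.83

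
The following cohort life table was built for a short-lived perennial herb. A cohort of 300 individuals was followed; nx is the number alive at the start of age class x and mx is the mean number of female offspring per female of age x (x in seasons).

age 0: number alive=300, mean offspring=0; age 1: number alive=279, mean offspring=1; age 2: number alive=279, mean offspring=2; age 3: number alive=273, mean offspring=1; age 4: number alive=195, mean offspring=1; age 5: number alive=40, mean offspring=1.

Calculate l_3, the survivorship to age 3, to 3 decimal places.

0.910

l_3 = n_3/n_0 = 273/300 = 0.91 → 0.910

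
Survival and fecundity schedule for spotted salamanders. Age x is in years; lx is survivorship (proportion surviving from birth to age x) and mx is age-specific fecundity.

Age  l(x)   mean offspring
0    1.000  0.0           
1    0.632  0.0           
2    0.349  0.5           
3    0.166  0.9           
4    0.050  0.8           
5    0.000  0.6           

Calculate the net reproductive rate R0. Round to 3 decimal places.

lx·mx by age: 0, 0, 0.1745, 0.1494, 0.04, 0
R0 = Σ lx·mx = 0.3639 → 0.364

0.364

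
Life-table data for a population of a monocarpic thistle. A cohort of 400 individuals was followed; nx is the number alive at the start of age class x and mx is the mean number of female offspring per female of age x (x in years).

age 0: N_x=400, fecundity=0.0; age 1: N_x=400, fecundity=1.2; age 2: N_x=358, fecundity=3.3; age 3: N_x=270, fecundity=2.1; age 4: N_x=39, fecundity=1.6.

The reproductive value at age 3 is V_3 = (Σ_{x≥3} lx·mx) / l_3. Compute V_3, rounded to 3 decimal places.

lx = nx/n0 = nx/400: 1, 1, 0.895, 0.675, 0.0975
lx·mx for x ≥ 3: 1.4175, 0.156 → sum = 1.5735
V_3 = 1.5735 / l_3 = 1.5735 / 0.675 = 2.331111… → 2.331

2.331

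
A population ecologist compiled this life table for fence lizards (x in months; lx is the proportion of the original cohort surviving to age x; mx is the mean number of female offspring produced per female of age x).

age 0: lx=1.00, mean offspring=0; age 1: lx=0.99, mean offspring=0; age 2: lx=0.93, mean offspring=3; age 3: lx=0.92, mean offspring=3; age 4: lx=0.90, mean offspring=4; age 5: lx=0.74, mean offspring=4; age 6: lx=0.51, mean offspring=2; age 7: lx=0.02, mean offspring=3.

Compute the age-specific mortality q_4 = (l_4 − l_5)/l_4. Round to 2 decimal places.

q_4 = (l_4 − l_5) / l_4 = (0.9 − 0.74) / 0.9
     = 0.16 / 0.9 = 0.177778… → 0.18

0.18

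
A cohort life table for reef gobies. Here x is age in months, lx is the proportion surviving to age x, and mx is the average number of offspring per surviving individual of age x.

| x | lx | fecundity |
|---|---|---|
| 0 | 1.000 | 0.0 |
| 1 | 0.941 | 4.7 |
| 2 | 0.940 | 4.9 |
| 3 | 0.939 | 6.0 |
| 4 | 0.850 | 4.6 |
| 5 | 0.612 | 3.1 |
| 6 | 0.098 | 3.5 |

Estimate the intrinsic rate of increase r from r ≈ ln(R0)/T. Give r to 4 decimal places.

1.0946

R0 = Σ lx·mx = 0 + 4.4227 + 4.606 + 5.634 + 3.91 + 1.8972 + 0.343 = 20.8129
Σ x·lx·mx = 57.7207; T = 57.7207/20.8129 = 2.77331…
r ≈ ln(R0)/T = ln(20.8129)/2.77331… = 1.094565… → 1.0946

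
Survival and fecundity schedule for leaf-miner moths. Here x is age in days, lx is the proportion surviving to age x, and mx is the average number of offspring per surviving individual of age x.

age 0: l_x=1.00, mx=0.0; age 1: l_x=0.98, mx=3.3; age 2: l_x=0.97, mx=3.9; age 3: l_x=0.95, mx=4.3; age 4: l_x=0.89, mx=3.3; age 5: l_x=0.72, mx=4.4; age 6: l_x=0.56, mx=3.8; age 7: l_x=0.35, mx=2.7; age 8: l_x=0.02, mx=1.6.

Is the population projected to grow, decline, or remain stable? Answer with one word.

R0 = Σ lx·mx = 0 + 3.234 + 3.783 + 4.085 + 2.937 + 3.168 + 2.128 + 0.945 + 0.032 = 20.312
R0 > 1, so the population is growing.

growing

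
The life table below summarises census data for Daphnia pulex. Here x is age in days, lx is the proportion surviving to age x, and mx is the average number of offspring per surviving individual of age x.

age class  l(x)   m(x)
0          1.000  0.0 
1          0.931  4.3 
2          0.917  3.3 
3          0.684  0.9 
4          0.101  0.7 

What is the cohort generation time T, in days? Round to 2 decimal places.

1.58

lx·mx: 0, 4.0033, 3.0261, 0.6156, 0.0707 → R0 = 7.7157
x·lx·mx: 0, 4.0033, 6.0522, 1.8468, 0.2828 → Σ = 12.1851
T = 12.1851 / 7.7157 = 1.57926… → 1.58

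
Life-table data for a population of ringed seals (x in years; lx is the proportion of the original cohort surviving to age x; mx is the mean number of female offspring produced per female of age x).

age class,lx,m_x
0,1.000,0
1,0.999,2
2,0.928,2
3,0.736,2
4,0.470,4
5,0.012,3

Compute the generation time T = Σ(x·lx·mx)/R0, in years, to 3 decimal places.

lx·mx: 0, 1.998, 1.856, 1.472, 1.88, 0.036 → R0 = 7.242
x·lx·mx: 0, 1.998, 3.712, 4.416, 7.52, 0.18 → Σ = 17.826
T = 17.826 / 7.242 = 2.461475… → 2.461

2.461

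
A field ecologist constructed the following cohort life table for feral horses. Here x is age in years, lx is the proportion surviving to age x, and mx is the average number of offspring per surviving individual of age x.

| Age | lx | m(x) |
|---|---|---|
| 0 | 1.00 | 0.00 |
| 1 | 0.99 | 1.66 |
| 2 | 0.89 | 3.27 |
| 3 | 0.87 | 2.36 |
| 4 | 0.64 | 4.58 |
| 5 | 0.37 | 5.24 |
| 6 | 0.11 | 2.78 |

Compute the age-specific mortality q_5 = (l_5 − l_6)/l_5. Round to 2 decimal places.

q_5 = (l_5 − l_6) / l_5 = (0.37 − 0.11) / 0.37
     = 0.26 / 0.37 = 0.702703… → 0.70

0.70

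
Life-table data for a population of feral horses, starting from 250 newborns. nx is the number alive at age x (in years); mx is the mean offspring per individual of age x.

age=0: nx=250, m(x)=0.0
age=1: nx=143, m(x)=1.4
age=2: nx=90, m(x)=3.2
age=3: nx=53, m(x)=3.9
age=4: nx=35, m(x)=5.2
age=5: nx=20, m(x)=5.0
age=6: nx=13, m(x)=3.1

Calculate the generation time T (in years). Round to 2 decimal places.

lx = nx/n0 = nx/250: 1, 0.572, 0.36, 0.212, 0.14, 0.08, 0.052
lx·mx: 0, 0.8008, 1.152, 0.8268, 0.728, 0.4, 0.1612 → R0 = 4.0688
x·lx·mx: 0, 0.8008, 2.304, 2.4804, 2.912, 2, 0.9672 → Σ = 11.4644
T = 11.4644 / 4.0688 = 2.817637… → 2.82

2.82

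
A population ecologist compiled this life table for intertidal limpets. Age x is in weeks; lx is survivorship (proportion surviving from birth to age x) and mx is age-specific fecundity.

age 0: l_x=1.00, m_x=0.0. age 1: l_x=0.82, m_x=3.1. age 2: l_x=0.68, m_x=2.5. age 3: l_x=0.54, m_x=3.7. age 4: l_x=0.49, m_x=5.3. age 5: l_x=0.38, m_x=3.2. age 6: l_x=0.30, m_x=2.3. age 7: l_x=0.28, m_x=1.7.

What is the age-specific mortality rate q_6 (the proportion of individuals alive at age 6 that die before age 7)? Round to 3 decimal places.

0.067

q_6 = (l_6 − l_7) / l_6 = (0.3 − 0.28) / 0.3
     = 0.02 / 0.3 = 0.066667… → 0.067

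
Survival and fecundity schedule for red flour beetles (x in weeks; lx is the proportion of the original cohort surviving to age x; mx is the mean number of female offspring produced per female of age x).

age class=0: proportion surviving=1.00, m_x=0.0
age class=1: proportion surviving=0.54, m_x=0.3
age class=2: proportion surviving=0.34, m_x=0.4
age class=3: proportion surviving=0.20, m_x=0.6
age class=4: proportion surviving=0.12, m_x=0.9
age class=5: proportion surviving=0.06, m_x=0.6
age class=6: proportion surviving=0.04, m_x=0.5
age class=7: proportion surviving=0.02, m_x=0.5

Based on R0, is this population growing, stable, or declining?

declining

R0 = Σ lx·mx = 0 + 0.162 + 0.136 + 0.12 + 0.108 + 0.036 + 0.02 + 0.01 = 0.592
R0 < 1, so the population is declining.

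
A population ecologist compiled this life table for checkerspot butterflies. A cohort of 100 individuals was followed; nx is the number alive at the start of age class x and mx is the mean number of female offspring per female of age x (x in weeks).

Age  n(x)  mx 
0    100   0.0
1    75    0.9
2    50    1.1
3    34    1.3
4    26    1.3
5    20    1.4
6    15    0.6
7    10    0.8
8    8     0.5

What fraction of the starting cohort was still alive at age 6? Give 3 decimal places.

l_6 = n_6/n_0 = 15/100 = 0.15 → 0.150

0.150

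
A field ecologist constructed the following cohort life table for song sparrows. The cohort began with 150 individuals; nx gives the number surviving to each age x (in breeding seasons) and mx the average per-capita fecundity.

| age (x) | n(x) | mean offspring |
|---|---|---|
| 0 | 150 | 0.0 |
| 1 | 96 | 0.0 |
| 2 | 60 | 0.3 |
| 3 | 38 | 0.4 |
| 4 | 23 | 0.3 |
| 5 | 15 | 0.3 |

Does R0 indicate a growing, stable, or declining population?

declining

lx = nx/n0 = nx/150: 1, 0.64, 0.4, 0.25333…, 0.15333…, 0.1
R0 = Σ lx·mx = 0 + 0 + 0.12 + 0.101333… + 0.046… + 0.03 = 0.297333…
R0 < 1, so the population is declining.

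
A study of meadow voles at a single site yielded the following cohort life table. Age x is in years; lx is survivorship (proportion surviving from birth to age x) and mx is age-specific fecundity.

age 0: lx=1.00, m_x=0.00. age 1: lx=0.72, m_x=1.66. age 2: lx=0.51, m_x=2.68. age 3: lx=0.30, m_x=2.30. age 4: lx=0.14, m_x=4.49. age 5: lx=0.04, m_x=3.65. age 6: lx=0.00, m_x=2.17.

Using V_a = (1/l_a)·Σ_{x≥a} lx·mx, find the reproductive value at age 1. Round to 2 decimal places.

lx·mx for x ≥ 1: 1.1952, 1.3668, 0.69, 0.6286, 0.146, 0 → sum = 4.0266
V_1 = 4.0266 / l_1 = 4.0266 / 0.72 = 5.5925 → 5.59

5.59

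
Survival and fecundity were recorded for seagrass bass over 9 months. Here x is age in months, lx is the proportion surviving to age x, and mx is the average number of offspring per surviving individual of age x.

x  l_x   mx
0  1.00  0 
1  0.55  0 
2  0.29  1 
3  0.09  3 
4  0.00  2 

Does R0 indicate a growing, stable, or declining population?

declining

R0 = Σ lx·mx = 0 + 0 + 0.29 + 0.27 + 0 = 0.56
R0 < 1, so the population is declining.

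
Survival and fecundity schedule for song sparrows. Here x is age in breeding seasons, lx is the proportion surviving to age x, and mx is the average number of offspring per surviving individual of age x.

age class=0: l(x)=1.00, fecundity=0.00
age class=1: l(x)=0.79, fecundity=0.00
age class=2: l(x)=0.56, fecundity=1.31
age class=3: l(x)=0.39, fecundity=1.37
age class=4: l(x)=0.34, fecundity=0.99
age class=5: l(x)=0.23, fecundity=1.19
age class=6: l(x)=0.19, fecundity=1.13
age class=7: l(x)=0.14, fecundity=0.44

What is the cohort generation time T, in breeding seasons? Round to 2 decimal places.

3.48

lx·mx: 0, 0, 0.7336, 0.5343, 0.3366, 0.2737, 0.2147, 0.0616 → R0 = 2.1545
x·lx·mx: 0, 0, 1.4672, 1.6029, 1.3464, 1.3685, 1.2882, 0.4312 → Σ = 7.5044
T = 7.5044 / 2.1545 = 3.483128… → 3.48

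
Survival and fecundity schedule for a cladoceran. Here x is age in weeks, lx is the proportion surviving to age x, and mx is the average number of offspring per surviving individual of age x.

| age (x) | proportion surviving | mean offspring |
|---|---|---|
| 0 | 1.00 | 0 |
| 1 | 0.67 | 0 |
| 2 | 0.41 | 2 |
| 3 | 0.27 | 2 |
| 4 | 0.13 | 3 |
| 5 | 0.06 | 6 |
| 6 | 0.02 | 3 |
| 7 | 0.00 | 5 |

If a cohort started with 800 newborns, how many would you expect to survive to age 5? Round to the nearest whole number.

Expected survivors = N0 · l_5 = 800 × 0.06 = 48 → 48

48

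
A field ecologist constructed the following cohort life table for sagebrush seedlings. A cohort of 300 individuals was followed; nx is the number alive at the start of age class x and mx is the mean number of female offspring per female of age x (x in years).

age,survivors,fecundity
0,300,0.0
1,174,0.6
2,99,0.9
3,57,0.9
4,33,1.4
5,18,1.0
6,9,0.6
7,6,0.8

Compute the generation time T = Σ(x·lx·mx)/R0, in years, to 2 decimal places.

lx = nx/n0 = nx/300: 1, 0.58, 0.33, 0.19, 0.11, 0.06, 0.03, 0.02
lx·mx: 0, 0.348, 0.297, 0.171, 0.154, 0.06, 0.018, 0.016 → R0 = 1.064
x·lx·mx: 0, 0.348, 0.594, 0.513, 0.616, 0.3, 0.108, 0.112 → Σ = 2.591
T = 2.591 / 1.064 = 2.43515… → 2.44

2.44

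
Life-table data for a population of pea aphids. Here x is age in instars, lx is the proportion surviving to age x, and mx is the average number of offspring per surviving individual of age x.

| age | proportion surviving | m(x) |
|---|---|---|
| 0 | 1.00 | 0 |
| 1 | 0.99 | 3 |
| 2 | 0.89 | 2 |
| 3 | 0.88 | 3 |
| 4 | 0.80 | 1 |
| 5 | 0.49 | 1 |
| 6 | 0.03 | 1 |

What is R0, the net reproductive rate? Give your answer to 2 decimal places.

8.71

lx·mx by age: 0, 2.97, 1.78, 2.64, 0.8, 0.49, 0.03
R0 = Σ lx·mx = 8.71 → 8.71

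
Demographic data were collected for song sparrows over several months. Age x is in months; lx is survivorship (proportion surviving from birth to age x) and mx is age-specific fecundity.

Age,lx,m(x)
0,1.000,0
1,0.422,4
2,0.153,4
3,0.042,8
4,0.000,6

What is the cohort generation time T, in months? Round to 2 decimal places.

1.49

lx·mx: 0, 1.688, 0.612, 0.336, 0 → R0 = 2.636
x·lx·mx: 0, 1.688, 1.224, 1.008, 0 → Σ = 3.92
T = 3.92 / 2.636 = 1.487102… → 1.49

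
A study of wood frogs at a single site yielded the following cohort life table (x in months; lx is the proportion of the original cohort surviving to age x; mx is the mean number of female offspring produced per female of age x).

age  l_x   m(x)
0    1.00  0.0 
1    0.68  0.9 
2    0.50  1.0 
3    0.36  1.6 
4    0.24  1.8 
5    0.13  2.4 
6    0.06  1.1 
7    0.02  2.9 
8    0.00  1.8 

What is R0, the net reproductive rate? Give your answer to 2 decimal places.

2.56

lx·mx by age: 0, 0.612, 0.5, 0.576, 0.432, 0.312, 0.066, 0.058, 0
R0 = Σ lx·mx = 2.556 → 2.56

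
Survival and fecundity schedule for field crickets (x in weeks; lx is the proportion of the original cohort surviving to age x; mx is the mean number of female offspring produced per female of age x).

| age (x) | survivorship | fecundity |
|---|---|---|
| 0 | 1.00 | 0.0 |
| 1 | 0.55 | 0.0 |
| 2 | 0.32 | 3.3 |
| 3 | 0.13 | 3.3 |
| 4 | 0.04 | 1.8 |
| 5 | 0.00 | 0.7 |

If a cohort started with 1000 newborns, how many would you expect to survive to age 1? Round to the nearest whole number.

Expected survivors = N0 · l_1 = 1000 × 0.55 = 550 → 550

550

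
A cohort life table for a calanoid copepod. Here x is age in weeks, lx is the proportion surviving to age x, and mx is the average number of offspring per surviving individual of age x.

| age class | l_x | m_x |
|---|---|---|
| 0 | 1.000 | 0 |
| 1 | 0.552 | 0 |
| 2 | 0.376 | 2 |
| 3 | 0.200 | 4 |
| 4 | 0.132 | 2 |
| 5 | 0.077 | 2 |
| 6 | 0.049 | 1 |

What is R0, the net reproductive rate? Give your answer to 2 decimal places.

lx·mx by age: 0, 0, 0.752, 0.8, 0.264, 0.154, 0.049
R0 = Σ lx·mx = 2.019 → 2.02

2.02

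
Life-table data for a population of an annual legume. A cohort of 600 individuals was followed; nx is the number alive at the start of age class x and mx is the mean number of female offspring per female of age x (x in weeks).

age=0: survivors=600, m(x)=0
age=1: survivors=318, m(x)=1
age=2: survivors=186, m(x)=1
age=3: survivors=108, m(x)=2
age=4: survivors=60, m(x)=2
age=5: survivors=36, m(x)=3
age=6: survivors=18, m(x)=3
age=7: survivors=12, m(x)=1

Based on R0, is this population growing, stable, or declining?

growing

lx = nx/n0 = nx/600: 1, 0.53, 0.31, 0.18, 0.1, 0.06, 0.03, 0.02
R0 = Σ lx·mx = 0 + 0.53 + 0.31 + 0.36 + 0.2 + 0.18 + 0.09 + 0.02 = 1.69
R0 > 1, so the population is growing.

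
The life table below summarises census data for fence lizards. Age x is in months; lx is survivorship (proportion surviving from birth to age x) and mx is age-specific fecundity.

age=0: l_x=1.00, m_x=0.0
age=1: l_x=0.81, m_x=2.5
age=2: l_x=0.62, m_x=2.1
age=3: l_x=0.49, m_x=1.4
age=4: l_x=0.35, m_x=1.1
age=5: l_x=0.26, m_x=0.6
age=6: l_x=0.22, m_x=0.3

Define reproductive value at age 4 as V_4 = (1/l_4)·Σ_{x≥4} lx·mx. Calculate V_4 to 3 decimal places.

lx·mx for x ≥ 4: 0.385, 0.156, 0.066 → sum = 0.607
V_4 = 0.607 / l_4 = 0.607 / 0.35 = 1.734286… → 1.734

1.734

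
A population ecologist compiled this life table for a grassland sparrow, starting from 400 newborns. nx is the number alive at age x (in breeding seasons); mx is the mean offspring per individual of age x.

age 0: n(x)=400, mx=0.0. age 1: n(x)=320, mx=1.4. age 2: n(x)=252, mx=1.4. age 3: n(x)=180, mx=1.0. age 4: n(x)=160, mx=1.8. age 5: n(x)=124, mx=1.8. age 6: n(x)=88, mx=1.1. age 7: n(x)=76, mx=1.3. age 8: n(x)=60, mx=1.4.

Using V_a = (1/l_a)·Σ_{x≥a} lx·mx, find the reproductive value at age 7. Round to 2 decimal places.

2.41

lx = nx/n0 = nx/400: 1, 0.8, 0.63, 0.45, 0.4, 0.31, 0.22, 0.19, 0.15
lx·mx for x ≥ 7: 0.247, 0.21 → sum = 0.457
V_7 = 0.457 / l_7 = 0.457 / 0.19 = 2.405263… → 2.41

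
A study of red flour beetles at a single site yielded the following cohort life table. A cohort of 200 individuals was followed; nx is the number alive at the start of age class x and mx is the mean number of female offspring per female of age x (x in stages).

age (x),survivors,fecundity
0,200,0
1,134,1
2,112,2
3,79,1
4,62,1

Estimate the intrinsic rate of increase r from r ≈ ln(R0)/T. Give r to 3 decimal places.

lx = nx/n0 = nx/200: 1, 0.67, 0.56, 0.395, 0.31
R0 = Σ lx·mx = 0 + 0.67 + 1.12 + 0.395 + 0.31 = 2.495
Σ x·lx·mx = 5.335; T = 5.335/2.495 = 2.13828…
r ≈ ln(R0)/T = ln(2.495)/2.13828… = 0.42758… → 0.428

0.428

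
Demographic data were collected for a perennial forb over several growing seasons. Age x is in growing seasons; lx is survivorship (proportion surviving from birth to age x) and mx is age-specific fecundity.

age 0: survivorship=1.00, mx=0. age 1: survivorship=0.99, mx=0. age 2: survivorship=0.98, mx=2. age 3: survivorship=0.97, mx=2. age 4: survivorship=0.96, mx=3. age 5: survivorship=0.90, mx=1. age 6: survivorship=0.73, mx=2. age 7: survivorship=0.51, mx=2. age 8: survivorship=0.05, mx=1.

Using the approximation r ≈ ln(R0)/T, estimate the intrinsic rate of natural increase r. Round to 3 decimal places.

0.564

R0 = Σ lx·mx = 0 + 0 + 1.96 + 1.94 + 2.88 + 0.9 + 1.46 + 1.02 + 0.05 = 10.21
Σ x·lx·mx = 42.06; T = 42.06/10.21 = 4.11949…
r ≈ ln(R0)/T = ln(10.21)/4.11949… = 0.56399… → 0.564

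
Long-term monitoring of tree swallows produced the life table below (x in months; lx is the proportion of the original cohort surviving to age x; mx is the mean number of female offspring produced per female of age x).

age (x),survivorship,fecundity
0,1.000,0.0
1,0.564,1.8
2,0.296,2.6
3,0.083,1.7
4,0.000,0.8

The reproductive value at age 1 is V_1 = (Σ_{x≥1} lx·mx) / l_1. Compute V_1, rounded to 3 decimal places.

3.415

lx·mx for x ≥ 1: 1.0152, 0.7696, 0.1411, 0 → sum = 1.9259
V_1 = 1.9259 / l_1 = 1.9259 / 0.564 = 3.414716… → 3.415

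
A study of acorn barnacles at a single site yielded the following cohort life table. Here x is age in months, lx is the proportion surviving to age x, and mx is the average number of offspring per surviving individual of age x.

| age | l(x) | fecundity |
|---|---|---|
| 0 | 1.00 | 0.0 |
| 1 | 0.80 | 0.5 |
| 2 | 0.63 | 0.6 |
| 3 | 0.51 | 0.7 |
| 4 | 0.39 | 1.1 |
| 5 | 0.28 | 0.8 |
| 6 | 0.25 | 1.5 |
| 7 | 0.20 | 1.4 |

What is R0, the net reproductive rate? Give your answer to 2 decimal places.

lx·mx by age: 0, 0.4, 0.378, 0.357, 0.429, 0.224, 0.375, 0.28
R0 = Σ lx·mx = 2.443 → 2.44

2.44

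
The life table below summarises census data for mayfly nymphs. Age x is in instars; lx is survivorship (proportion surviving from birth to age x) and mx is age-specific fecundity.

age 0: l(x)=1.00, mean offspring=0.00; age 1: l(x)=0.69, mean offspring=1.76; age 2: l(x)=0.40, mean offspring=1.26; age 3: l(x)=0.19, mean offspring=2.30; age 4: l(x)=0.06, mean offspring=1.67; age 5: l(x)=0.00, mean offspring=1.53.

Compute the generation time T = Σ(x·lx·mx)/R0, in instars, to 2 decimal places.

1.74

lx·mx: 0, 1.2144, 0.504, 0.437, 0.1002, 0 → R0 = 2.2556
x·lx·mx: 0, 1.2144, 1.008, 1.311, 0.4008, 0 → Σ = 3.9342
T = 3.9342 / 2.2556 = 1.744192… → 1.74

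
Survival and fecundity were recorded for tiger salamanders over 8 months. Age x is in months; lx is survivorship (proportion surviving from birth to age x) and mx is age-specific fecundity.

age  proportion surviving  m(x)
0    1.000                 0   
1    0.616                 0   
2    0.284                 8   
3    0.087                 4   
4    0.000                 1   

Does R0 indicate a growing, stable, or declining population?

growing

R0 = Σ lx·mx = 0 + 0 + 2.272 + 0.348 + 0 = 2.62
R0 > 1, so the population is growing.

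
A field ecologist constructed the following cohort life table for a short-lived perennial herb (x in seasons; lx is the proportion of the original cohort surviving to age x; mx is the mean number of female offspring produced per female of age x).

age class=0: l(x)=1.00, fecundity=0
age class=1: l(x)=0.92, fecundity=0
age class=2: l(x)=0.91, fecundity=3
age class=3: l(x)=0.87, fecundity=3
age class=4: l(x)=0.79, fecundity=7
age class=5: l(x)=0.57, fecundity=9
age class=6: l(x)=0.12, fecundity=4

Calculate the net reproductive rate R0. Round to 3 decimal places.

lx·mx by age: 0, 0, 2.73, 2.61, 5.53, 5.13, 0.48
R0 = Σ lx·mx = 16.48 → 16.480

16.480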